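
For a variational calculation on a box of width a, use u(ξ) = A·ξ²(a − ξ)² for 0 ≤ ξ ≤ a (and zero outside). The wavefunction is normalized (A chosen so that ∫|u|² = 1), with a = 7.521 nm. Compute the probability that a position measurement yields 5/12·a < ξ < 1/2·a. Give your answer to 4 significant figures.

The probability is P = ∫ |u|² dξ over [5/12·a, 1/2·a].
The normalization integral ∫|u|²dξ over the whole domain equals a^9/630·A², and A² cancels in the ratio.
In terms of t = ξ/a (A² and the length scale cancel between numerator and denominator), P = [∫_{5/12}^{1/2} t^4·(1 - t)^4 dt] / [∫_{0}^{1} t^4·(1 - t)^4 dt].
With ∫ t^4·(1 - t)^4 dt = t^5·(70·t^4 - 315·t^3 + 540·t^2 - 420·t + 126)/630 + C, the region integral is ≈ 0.000313762 and the full one is 1/630.
This works out to P = 0.19767.

P ≈ 0.1977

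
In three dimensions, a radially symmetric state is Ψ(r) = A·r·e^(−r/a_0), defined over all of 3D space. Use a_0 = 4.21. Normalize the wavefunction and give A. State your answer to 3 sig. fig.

A ≈ 0.00896

The normalization condition is ∫|Ψ|² 4πr² dr = 1 from 0 to ∞.
Using ∫₀^∞ rⁿ e^(−αr) dr = n!/αⁿ⁺¹, the integral (without the A² prefactor) comes out to 3·π·a_0^5.
Setting this equal to 1 gives A² = 1/(3·π·a_0^5).
With a_0 = 4.21: A² = 0.00008023 and A = 0.008957.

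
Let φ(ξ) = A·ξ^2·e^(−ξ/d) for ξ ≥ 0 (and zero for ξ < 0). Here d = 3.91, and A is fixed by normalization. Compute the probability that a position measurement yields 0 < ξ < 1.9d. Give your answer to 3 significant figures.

P ≈ 0.332

The probability is P = ∫ |φ|² dξ over [0, 1.9d].
The normalization integral ∫|φ|²dξ over the whole domain equals 3·d^5/4·A², and A² cancels in the ratio.
Let u = ξ/d; then A² and the length scale cancel, so P = ∫_{0}^{1.9} u^4·e^(-2·u) du ÷ ∫_{0}^{∞} u^4·e^(-2·u) du.
An antiderivative of u^4·e^(-2·u) is -(u^4/2 + u^3 + 3·u^2/2 + 3·u/2 + 3/4)·e^(-2·u); evaluating from 0 to 1.9 gives ≈ 0.24912, while the full integral is 3/4.
Evaluating gives P = 0.3322.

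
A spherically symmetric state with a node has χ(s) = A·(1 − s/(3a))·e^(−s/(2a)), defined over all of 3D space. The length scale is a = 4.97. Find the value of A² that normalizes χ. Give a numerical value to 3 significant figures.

A^2 ≈ 0.000972

Require ∫ |χ|² 4πs² ds = 1 over the whole domain.
The angular integral contributes 4π, leaving ∫₀^∞ s²|χ|² ds.
Recall ∫₀^∞ s^m e^(−s/β) ds = m!·β^(m+1), the integral (without the A² prefactor) comes out to 8·π·a^3/3.
Setting this equal to 1 gives A² = 1/(8·π·a^3/3).
With a = 4.97: A² = 0.0009723 and A = 0.03118.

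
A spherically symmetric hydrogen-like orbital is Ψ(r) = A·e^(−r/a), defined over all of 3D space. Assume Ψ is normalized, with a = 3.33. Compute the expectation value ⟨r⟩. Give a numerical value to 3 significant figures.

By definition ⟨r⟩ = ∫ r |Ψ(r)|² 4πr² dr.
Using ∫₀^∞ rⁿ e^(−αr) dr = n!/αⁿ⁺¹, since the A² factors cancel between numerator and denominator, ⟨r⟩ = 3·a/2.
Putting a = 3.33 gives 4.995.

⟨r⟩ ≈ 5.00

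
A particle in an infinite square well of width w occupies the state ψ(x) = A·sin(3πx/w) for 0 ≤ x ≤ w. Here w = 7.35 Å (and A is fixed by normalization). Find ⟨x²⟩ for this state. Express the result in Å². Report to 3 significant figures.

The expectation value is the |ψ|²-weighted average of x^2: ∫ x^2|ψ|² dx.
Since the A² factors cancel between numerator and denominator, ⟨x²⟩ = -w^2/(18·π^2) + w^2/3.
Putting w = 7.35 gives 17.70.

⟨x^2⟩ ≈ 17.7 Å^2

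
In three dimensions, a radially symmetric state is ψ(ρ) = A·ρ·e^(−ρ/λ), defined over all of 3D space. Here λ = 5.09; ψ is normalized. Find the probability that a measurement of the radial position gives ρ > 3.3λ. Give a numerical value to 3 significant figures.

P = ∫ |ψ|² 4πρ² dρ over ρ > 3.3λ.
Normalization gives A² = 1/(3·π·λ^5).
In terms of u = ρ/λ (A², 4π and the length scale all cancel between numerator and denominator), P = [∫_{3.3}^{∞} u^4·e^(-2·u) du] / [∫_{0}^{∞} u^4·e^(-2·u) du].
An antiderivative of u^4·e^(-2·u) is -(u^4/2 + u^3 + 3·u^2/2 + 3·u/2 + 3/4)·e^(-2·u); evaluating from 3.3 to ∞ gives ≈ 0.15953, while the full integral is 3/4.
This evaluates to P = 0.2127.

P ≈ 0.213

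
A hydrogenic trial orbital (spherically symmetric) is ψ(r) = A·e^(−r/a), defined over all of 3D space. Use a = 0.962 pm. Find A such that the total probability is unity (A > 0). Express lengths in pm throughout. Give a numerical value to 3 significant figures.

A ≈ 0.598 pm^(-3/2)

Require ∫ |ψ|² 4πr² dr = 1 over the whole domain.
∫|ψ|² 4πr² dr = A²·(π·a^3).
With a = 0.962: A² = 0.3575 and A = 0.5979.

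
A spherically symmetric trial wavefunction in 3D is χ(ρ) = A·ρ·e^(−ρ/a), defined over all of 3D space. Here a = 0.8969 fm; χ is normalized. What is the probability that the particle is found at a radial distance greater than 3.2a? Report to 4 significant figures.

P ≈ 0.2351

P = ∫ |χ|² 4πρ² dρ over ρ > 3.2a.
A² is fixed by ∫₀^∞ 4πρ²|χ|² dρ = 1, i.e. A² = (3·π·a^5)^(−1).
Let u = ρ/a; then A², 4π and the length scale all cancel, so P = ∫_{3.2}^{∞} u^4·e^(-2·u) du ÷ ∫_{0}^{∞} u^4·e^(-2·u) du.
With ∫ u^4·e^(-2·u) du = -(u^4/2 + u^3 + 3·u^2/2 + 3·u/2 + 3/4)·e^(-2·u) + C, the region integral is ≈ 0.176303 and the full one is 3/4.
Taking the ratio yields P = 0.23507.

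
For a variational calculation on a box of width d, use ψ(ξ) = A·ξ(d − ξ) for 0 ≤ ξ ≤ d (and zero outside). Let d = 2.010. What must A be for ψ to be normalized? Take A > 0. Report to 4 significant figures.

Require ∫ |ψ|² dξ = 1 over the whole domain.
Expanding the polynomial and integrating term by term, carrying out the integral gives A² · d^5/30.
Plugging in d = 2.010 yields A = 0.95625.

A ≈ 0.9562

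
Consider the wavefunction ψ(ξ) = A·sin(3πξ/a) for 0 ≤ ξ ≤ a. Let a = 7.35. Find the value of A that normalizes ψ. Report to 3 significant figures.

We need A² ∫|f|² dξ = 1, taking the integral from 0 to a.
Carrying out the integral gives A² · a/2.
Setting this equal to 1 gives A² = 1/(a/2).
Plugging in a = 7.35 yields A = 0.5216.

A ≈ 0.522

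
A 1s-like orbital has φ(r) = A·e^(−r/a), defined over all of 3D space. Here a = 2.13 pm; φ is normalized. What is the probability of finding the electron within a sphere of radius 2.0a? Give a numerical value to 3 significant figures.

P ≈ 0.762

Integrate the radial probability density 4πr²|φ|² over r ≤ 2.0a.
Normalization gives A² = 1/(π·a^3).
In terms of u = r/a (A², 4π and the length scale all cancel between numerator and denominator), P = [∫_{0}^{2.0} u^2·e^(-2·u) du] / [∫_{0}^{∞} u^2·e^(-2·u) du].
An antiderivative of u^2·e^(-2·u) is -(2·u^2 + 2·u + 1)·e^(-2·u)/4; evaluating from 0 to 2.0 gives 1/4 - 13·e^(-4)/4, while the full integral is 1/4.
Taking the ratio yields P = 0.7619.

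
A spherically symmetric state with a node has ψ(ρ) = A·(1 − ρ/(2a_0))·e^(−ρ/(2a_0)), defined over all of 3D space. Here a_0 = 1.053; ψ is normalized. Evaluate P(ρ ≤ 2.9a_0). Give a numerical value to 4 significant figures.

With dV = 4πρ²dρ, the probability is ∫|ψ|² dV over ρ ≤ 2.9a_0.
Normalization gives A² = 1/(8·π·a_0^3).
Substituting u = ρ/a_0, A², 4π and the length scale all cancel in the ratio: P = ∫_{0}^{2.9} u^2·(1 - u/2)^2·e^(-u) du / ∫_{0}^{∞} u^2·(1 - u/2)^2·e^(-u) du.
An antiderivative of u^2·(1 - u/2)^2·e^(-u) is -(u^4/4 + u^2 + 2·u + 2)·e^(-u); evaluating from 0 to 2.9 gives ≈ 0.135152, while the full integral is 2.
This evaluates to P = 0.067576.

P ≈ 0.06758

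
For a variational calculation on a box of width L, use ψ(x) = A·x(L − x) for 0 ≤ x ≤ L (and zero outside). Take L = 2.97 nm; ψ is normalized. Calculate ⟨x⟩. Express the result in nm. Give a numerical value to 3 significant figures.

⟨x⟩ ≈ 1.49 nm

The expectation value is the |ψ|²-weighted average of x: ∫ x|ψ|² dx.
The ratio of the moment integral to the normalization integral gives ⟨x⟩ = L/2.
Putting L = 2.97 gives 1.485.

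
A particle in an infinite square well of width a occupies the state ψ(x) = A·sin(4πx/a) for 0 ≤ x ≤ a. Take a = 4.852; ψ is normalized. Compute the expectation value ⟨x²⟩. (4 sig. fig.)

⟨x^2⟩ ≈ 7.773

⟨x²⟩ = ∫ x^2 |ψ|² dx over the full domain.
Since the A² factors cancel between numerator and denominator, ⟨x²⟩ = -a^2/(32·π^2) + a^2/3.
With a = 4.852, ⟨x^2⟩ = 7.7728.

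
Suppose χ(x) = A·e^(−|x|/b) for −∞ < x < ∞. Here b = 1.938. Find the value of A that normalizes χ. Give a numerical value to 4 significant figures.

The normalization condition is ∫|χ|² dx = 1 from −∞ to ∞.
Using ∫₀^∞ xⁿ e^(−αx) dx = n!/αⁿ⁺¹, carrying out the integral gives A² · b.
Hence A² = 1/[b].
Substituting b = 1.938 gives A² = 0.51600, so A = 0.71833.

A ≈ 0.7183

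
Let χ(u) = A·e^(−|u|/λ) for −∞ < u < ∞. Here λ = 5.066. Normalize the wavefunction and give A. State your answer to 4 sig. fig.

A ≈ 0.4443

We need A² ∫|f|² du = 1, taking the integral from −∞ to ∞.
With ∫₀^∞ u^0 e^(−αu) du = 0!/α^1, carrying out the integral gives A² · λ.
Hence A² = 1/[λ].
Plugging in λ = 5.066 yields A = 0.44429.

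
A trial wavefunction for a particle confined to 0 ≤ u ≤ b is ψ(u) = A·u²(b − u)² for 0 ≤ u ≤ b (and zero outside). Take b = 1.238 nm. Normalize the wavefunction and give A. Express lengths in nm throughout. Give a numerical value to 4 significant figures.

A ≈ 9.603 nm^(-9/2)

We need A² ∫|f|² du = 1, taking the integral from 0 to b.
The integral (without the A² prefactor) comes out to b^9/630.
Setting this equal to 1 gives A² = 1/(b^9/630).
With b = 1.238: A² = 92.226 and A = 9.6035.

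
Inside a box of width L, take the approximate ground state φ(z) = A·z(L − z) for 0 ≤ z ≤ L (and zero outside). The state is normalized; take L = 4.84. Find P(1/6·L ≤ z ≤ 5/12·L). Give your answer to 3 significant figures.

|φ|² is the probability density, so P = ∫_{1/6·L}^{5/12·L} |φ|² dz.
Since A² = 1/(L^5/30), this is the region integral divided by the full normalization integral.
Substituting u = z/L, A² and the length scale cancel in the ratio: P = ∫_{1/6}^{5/12} u^2·(1 - u)^2 du / ∫_{0}^{1} u^2·(1 - u)^2 du.
Using ∫ u^2·(1 - u)^2 du = u^3·(6·u^2 - 15·u + 10)/30, the numerator is ≈ 0.010371 and the denominator is 1/30.
Taking the ratio, P = 0.3111.

P ≈ 0.311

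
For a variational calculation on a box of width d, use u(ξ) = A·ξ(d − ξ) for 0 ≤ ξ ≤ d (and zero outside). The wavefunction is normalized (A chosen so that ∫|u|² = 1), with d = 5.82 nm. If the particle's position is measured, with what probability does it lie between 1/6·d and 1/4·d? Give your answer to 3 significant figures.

P ≈ 0.0680

|u|² is the probability density, so P = ∫_{1/6·d}^{1/4·d} |u|² dξ.
The normalization integral ∫|u|²dξ over the whole domain equals d^5/30·A², and A² cancels in the ratio.
Let t = ξ/d; then A² and the length scale cancel, so P = ∫_{1/6}^{1/4} t^2·(1 - t)^2 dt ÷ ∫_{0}^{1} t^2·(1 - t)^2 dt.
With ∫ t^2·(1 - t)^2 dt = t^3·(6·t^2 - 15·t + 10)/30 + C, the region integral is ≈ 0.0022674 and the full one is 1/30.
Evaluating gives P = 0.06802.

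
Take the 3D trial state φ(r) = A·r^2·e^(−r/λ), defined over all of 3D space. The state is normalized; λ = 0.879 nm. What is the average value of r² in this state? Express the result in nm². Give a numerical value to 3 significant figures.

⟨r^2⟩ ≈ 10.8 nm^2

⟨r²⟩ = ∫ r^2 |φ|² 4πr² dr over the full domain.
The ratio of the moment integral to the normalization integral gives ⟨r²⟩ = 14·λ^2.
Putting λ = 0.879 gives 10.82.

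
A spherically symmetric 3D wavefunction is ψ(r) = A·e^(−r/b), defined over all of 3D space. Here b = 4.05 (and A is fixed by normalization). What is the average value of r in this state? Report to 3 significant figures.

⟨r⟩ ≈ 6.08

⟨r⟩ = ∫ r |ψ|² 4πr² dr over the full domain.
Using ∫₀^∞ rⁿ e^(−αr) dr = n!/αⁿ⁺¹, since the A² factors cancel between numerator and denominator, ⟨r⟩ = 3·b/2.
Putting b = 4.05 gives 6.075.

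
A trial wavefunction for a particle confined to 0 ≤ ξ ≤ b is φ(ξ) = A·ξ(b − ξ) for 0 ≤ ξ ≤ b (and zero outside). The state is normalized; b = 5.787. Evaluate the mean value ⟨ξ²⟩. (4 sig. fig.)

⟨ξ^2⟩ ≈ 9.568

By definition ⟨ξ²⟩ = ∫ ξ^2 |φ(ξ)|² dξ.
Expanding the polynomial and integrating term by term, since the A² factors cancel between numerator and denominator, ⟨ξ²⟩ = 2·b^2/7.
With b = 5.787, ⟨ξ^2⟩ = 9.5684.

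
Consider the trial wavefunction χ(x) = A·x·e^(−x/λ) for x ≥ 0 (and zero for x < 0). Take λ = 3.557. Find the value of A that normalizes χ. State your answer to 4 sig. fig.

We need A² ∫|f|² dx = 1, taking the integral from 0 to ∞.
With χ = A·x·e^(−x/λ), the integral evaluates to A²·[λ^3/4].
Hence A² = 1/[λ^3/4].
Substituting λ = 3.557 gives A² = 0.088881, so A = 0.29813.

A ≈ 0.2981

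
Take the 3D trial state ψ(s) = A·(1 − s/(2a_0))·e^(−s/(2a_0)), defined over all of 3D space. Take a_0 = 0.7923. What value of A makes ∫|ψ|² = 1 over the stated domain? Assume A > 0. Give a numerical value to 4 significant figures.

Require ∫ |ψ|² 4πs² ds = 1 over the whole domain.
With ∫₀^∞ s^4 e^(−αs) ds = 4!/α^5, the integral (without the A² prefactor) comes out to 8·π·a_0^3.
Hence A² = 1/[8·π·a_0^3].
Plugging in a_0 = 0.7923 yields A = 0.28284.

A ≈ 0.2828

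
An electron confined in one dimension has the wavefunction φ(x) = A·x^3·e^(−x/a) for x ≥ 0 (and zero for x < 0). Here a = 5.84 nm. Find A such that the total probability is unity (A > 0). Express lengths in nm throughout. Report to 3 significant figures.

A ≈ 0.000876 nm^(-7/2)

Normalization requires ∫|φ|² dx = 1, integrated from 0 to ∞.
The integral (without the A² prefactor) comes out to 45·a^7/8.
Setting this equal to 1 gives A² = 1/(45·a^7/8).
With a = 5.84: A² = 7.673E-7 and A = 0.0008760.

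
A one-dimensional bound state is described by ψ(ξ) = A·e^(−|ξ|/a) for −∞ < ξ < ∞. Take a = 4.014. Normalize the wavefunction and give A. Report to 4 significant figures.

Normalization requires ∫|ψ|² dξ = 1, integrated from −∞ to ∞.
Using ∫₀^∞ ξⁿ e^(−αξ) dξ = n!/αⁿ⁺¹, ∫|ψ|² dξ = A²·(a).
Hence A² = 1/[a].
Plugging in a = 4.014 yields A = 0.49913.

A ≈ 0.4991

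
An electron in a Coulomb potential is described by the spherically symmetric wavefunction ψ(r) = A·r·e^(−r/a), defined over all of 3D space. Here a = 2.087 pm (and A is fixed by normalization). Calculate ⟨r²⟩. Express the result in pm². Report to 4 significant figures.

⟨r^2⟩ ≈ 32.67 pm^2

The expectation value is the |ψ|²-weighted average of r^2: ∫ r^2|ψ|² 4πr² dr.
Evaluating both integrals, ⟨r²⟩ = 15·a^2/2.
With a = 2.087, ⟨r^2⟩ = 32.667.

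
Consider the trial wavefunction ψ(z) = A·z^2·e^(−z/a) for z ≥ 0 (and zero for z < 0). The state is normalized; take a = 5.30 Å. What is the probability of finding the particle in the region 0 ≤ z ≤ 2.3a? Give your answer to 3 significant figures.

P = ∫_{0}^{2.3a} |ψ(z)|² dz.
The normalization integral ∫|ψ|²dz over the whole domain equals 3·a^5/4·A², and A² cancels in the ratio.
In terms of u = z/a (A² and the length scale cancel between numerator and denominator), P = [∫_{0}^{2.3} u^4·e^(-2·u) du] / [∫_{0}^{∞} u^4·e^(-2·u) du].
Using ∫ u^4·e^(-2·u) du = -(u^4/2 + u^3 + 3·u^2/2 + 3·u/2 + 3/4)·e^(-2·u), the numerator is ≈ 0.36507 and the denominator is 3/4.
Taking the ratio, P = 0.4868.

P ≈ 0.487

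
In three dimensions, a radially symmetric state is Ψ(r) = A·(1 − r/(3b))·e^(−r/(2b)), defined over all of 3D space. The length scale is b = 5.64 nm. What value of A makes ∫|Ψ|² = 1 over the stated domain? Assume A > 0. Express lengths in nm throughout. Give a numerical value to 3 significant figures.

A ≈ 0.0258 nm^(-3/2)

Normalization requires ∫|Ψ|² 4πr² dr = 1, integrated from 0 to ∞.
The angular integral contributes 4π, leaving ∫₀^∞ r²|Ψ|² dr.
Using ∫₀^∞ rⁿ e^(−αr) dr = n!/αⁿ⁺¹, with Ψ = A·(1 − r/(3b))·e^(−r/(2b)), the integral evaluates to A²·[8·π·b^3/3].
Substituting b = 5.64 gives A² = 0.0006653, so A = 0.02579.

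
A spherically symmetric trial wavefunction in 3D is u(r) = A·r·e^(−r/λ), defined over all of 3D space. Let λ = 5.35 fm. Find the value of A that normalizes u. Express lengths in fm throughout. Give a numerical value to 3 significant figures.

A ≈ 0.00492 fm^(-5/2)

We need A² ∫|f|² 4πr² dr = 1, taking the integral from 0 to ∞.
In 3D with spherical symmetry the volume element is 4πr² dr.
With u = A·r·e^(−r/λ), the integral evaluates to A²·[3·π·λ^5].
Substituting λ = 5.35 gives A² = 0.00002421, so A = 0.004920.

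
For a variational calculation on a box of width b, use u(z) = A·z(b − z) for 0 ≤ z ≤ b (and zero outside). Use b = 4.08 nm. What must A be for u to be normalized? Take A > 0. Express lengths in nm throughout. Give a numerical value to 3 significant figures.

We need A² ∫|f|² dz = 1, taking the integral from 0 to b.
Expanding the polynomial and integrating term by term, carrying out the integral gives A² · b^5/30.
Setting this equal to 1 gives A² = 1/(b^5/30).
Substituting b = 4.08 gives A² = 0.02654, so A = 0.1629.

A ≈ 0.163 nm^(-5/2)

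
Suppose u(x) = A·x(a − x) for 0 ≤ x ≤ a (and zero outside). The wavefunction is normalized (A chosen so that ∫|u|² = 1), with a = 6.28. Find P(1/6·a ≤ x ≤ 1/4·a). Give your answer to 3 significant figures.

P ≈ 0.0680

|u|² is the probability density, so P = ∫_{1/6·a}^{1/4·a} |u|² dx.
With A² fixed by ∫|u|² = 1, i.e. A² = (a^5/30)^(−1), substitute and integrate.
In terms of t = x/a (A² and the length scale cancel between numerator and denominator), P = [∫_{1/6}^{1/4} t^2·(1 - t)^2 dt] / [∫_{0}^{1} t^2·(1 - t)^2 dt].
Using ∫ t^2·(1 - t)^2 dt = t^3·(6·t^2 - 15·t + 10)/30, the numerator is ≈ 0.0022674 and the denominator is 1/30.
The result is P = 0.06802.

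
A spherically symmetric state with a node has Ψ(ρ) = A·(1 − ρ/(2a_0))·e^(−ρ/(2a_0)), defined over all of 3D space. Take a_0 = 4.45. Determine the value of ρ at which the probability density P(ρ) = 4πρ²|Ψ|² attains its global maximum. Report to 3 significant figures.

ρ ≈ 23.3

Set d/dρ [P(ρ) = 4πρ²|Ψ|²] = 0 and solve for ρ > 0.
Solving yields ρ = a_0·(√(5) + 3).
With a_0 = 4.45, the most probable radial distance is 23.30.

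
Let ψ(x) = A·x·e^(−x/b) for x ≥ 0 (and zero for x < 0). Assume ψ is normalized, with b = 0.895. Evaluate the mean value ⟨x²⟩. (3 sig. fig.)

⟨x^2⟩ ≈ 2.40

The expectation value is the |ψ|²-weighted average of x^2: ∫ x^2|ψ|² dx.
Using ∫₀^∞ xⁿ e^(−αx) dx = n!/αⁿ⁺¹, evaluating both integrals, ⟨x²⟩ = 3·b^2.
Putting b = 0.895 gives 2.403.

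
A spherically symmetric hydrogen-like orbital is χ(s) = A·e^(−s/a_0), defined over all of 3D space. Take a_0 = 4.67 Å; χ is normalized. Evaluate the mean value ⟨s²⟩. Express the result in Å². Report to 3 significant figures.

By definition ⟨s²⟩ = ∫ s^2 |χ(s)|² 4πs² ds.
Using ∫₀^∞ sⁿ e^(−αs) ds = n!/αⁿ⁺¹, evaluating both integrals, ⟨s²⟩ = 3·a_0^2.
Putting a_0 = 4.67 gives 65.43.

⟨s^2⟩ ≈ 65.4 Å^2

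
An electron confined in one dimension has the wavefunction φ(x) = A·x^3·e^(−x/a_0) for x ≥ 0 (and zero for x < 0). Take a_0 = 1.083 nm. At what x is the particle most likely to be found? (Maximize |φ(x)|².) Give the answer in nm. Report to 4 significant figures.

Differentiate |φ(x)|² with respect to x and set to zero.
This gives x = 3·a_0.
With a_0 = 1.083, the most probable position is 3.2490 nm.

x ≈ 3.249 nm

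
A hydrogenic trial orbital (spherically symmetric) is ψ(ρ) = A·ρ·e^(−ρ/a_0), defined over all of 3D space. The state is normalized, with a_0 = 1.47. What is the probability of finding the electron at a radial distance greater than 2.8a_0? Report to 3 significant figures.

P = ∫ |ψ|² 4πρ² dρ over ρ > 2.8a_0.
A² is fixed by ∫₀^∞ 4πρ²|ψ|² dρ = 1, i.e. A² = (3·π·a_0^5)^(−1).
Substituting u = ρ/a_0, A², 4π and the length scale all cancel in the ratio: P = ∫_{2.8}^{∞} u^4·e^(-2·u) du / ∫_{0}^{∞} u^4·e^(-2·u) du.
An antiderivative of u^4·e^(-2·u) is -(u^4/2 + u^3 + 3·u^2/2 + 3·u/2 + 3/4)·e^(-2·u); evaluating from 2.8 to ∞ gives ≈ 0.25661, while the full integral is 3/4.
Taking the ratio yields P = 0.3422.

P ≈ 0.342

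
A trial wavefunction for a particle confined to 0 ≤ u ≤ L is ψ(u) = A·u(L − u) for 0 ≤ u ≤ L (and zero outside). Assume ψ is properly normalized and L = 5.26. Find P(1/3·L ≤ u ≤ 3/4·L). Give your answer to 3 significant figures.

P = ∫_{1/3·L}^{3/4·L} |ψ(u)|² du.
With A² fixed by ∫|ψ|² = 1, i.e. A² = (L^5/30)^(−1), substitute and integrate.
In terms of t = u/L (A² and the length scale cancel between numerator and denominator), P = [∫_{1/3}^{3/4} t^2·(1 - t)^2 dt] / [∫_{0}^{1} t^2·(1 - t)^2 dt].
An antiderivative of t^2·(1 - t)^2 is t^3·(6·t^2 - 15·t + 10)/30; evaluating from 1/3 to 3/4 gives ≈ 0.022887, while the full integral is 1/30.
Evaluating gives P = 0.6866.

P ≈ 0.687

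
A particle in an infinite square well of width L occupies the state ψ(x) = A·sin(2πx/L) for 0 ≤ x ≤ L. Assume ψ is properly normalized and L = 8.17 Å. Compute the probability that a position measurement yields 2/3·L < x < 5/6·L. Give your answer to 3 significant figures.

P ≈ 0.304

P = ∫_{2/3·L}^{5/6·L} |ψ(x)|² dx.
Since A² = 1/(L/2), this is the region integral divided by the full normalization integral.
Let u = x/L; then A² and the length scale cancel, so P = ∫_{2/3}^{5/6} sin(2·π·u)^2 du ÷ ∫_{0}^{1} sin(2·π·u)^2 du.
An antiderivative of sin(2·π·u)^2 is u/2 - sin(4·π·u)/(8·π); evaluating from 2/3 to 5/6 gives √(3)/(8·π) + 1/12, while the full integral is 1/2.
Evaluating gives P = (√(3)/4 + π/6)/π.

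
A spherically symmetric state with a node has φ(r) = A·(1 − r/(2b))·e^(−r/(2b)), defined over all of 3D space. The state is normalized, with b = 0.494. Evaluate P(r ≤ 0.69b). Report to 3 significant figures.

P ≈ 0.0187

P = ∫ |φ|² 4πr² dr over r ≤ 0.69b.
Normalization gives A² = 1/(8·π·b^3).
Substituting u = r/b, A², 4π and the length scale all cancel in the ratio: P = ∫_{0}^{0.69} u^2·(1 - u/2)^2·e^(-u) du / ∫_{0}^{∞} u^2·(1 - u/2)^2·e^(-u) du.
With ∫ u^2·(1 - u/2)^2·e^(-u) du = -(u^4/4 + u^2 + 2·u + 2)·e^(-u) + C, the region integral is ≈ 0.037449 and the full one is 2.
The region integral divided by the full integral gives P = 0.01872.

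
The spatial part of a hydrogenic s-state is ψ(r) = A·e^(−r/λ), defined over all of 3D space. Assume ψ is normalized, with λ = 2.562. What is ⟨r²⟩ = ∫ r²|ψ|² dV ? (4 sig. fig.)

⟨r^2⟩ ≈ 19.69

⟨r²⟩ = ∫ r^2 |ψ|² 4πr² dr over the full domain.
Recall ∫₀^∞ r^m e^(−r/β) dr = m!·β^(m+1), the ratio of the moment integral to the normalization integral gives ⟨r²⟩ = 3·λ^2.
Putting λ = 2.562 gives 19.692.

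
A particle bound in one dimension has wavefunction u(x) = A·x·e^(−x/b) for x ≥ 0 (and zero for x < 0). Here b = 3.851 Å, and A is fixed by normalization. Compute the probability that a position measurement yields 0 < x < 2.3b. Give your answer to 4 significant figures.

P ≈ 0.8374

P = ∫_{0}^{2.3b} |u(x)|² dx.
With A² fixed by ∫|u|² = 1, i.e. A² = (b^3/4)^(−1), substitute and integrate.
Substituting t = x/b, A² and the length scale cancel in the ratio: P = ∫_{0}^{2.3} t^2·e^(-2·t) dt / ∫_{0}^{∞} t^2·e^(-2·t) dt.
Using ∫ t^2·e^(-2·t) dt = -(2·t^2 + 2·t + 1)·e^(-2·t)/4, the numerator is 1/4 - 809·e^(-23/5)/200 and the denominator is 1/4.
Evaluating gives P = 0.83736.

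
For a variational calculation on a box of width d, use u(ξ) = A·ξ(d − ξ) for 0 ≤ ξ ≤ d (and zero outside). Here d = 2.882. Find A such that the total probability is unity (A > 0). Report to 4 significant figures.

We need A² ∫|f|² dξ = 1, taking the integral from 0 to d.
∫|u|² dξ = A²·(d^5/30).
Hence A² = 1/[d^5/30].
Substituting d = 2.882 gives A² = 0.15089, so A = 0.38844.

A ≈ 0.3884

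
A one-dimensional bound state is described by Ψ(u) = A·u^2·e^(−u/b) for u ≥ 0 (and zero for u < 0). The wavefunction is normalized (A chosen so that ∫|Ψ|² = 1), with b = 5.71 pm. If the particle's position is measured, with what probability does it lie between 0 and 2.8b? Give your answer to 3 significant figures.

P ≈ 0.658

P = ∫_{0}^{2.8b} |Ψ(u)|² du.
Since A² = 1/(3·b^5/4), this is the region integral divided by the full normalization integral.
Substituting t = u/b, A² and the length scale cancel in the ratio: P = ∫_{0}^{2.8} t^4·e^(-2·t) dt / ∫_{0}^{∞} t^4·e^(-2·t) dt.
An antiderivative of t^4·e^(-2·t) is -(t^4/2 + t^3 + 3·t^2/2 + 3·t/2 + 3/4)·e^(-2·t); evaluating from 0 to 2.8 gives ≈ 0.49339, while the full integral is 3/4.
The result is P = 0.6578.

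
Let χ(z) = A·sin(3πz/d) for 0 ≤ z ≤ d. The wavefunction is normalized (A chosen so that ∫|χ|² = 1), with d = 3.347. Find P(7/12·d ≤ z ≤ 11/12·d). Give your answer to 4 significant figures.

The probability is P = ∫ |χ|² dz over [7/12·d, 11/12·d].
Since A² = 1/(d/2), this is the region integral divided by the full normalization integral.
Let u = z/d; then A² and the length scale cancel, so P = ∫_{7/12}^{11/12} sin(3·π·u)^2 du ÷ ∫_{0}^{1} sin(3·π·u)^2 du.
With ∫ sin(3·π·u)^2 du = u/2 - sin(6·π·u)/(12·π) + C, the region integral is 1/6 and the full one is 1/2.
Evaluating gives P = 1/3.

P ≈ 0.3333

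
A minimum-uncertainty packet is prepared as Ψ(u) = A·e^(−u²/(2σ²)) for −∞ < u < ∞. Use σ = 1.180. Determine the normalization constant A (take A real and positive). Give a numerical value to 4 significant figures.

A ≈ 0.6915

Normalization requires ∫|Ψ|² du = 1, integrated from −∞ to ∞.
Using the Gaussian integral ∫_{−∞}^{∞} e^(−αu²) du = √(π/α), ∫|Ψ|² du = A²·(√(π)·σ).
Plugging in σ = 1.180 yields A = 0.69147.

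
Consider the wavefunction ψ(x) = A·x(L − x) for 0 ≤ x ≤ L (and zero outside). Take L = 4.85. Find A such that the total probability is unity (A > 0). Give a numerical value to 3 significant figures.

The normalization condition is ∫|ψ|² dx = 1 from 0 to L.
With ψ = A·x(L − x), the integral evaluates to A²·[L^5/30].
Setting this equal to 1 gives A² = 1/(L^5/30).
Substituting L = 4.85 gives A² = 0.01118, so A = 0.1057.

A ≈ 0.106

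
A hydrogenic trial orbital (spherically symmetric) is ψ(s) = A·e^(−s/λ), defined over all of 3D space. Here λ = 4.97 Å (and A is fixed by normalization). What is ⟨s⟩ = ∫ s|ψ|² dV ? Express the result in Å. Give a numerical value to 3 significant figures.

⟨s⟩ ≈ 7.46 Å

⟨s⟩ = ∫ s |ψ|² 4πs² ds over the full domain.
Using ∫₀^∞ sⁿ e^(−αs) ds = n!/αⁿ⁺¹, since the A² factors cancel between numerator and denominator, ⟨s⟩ = 3·λ/2.
With λ = 4.97, ⟨s⟩ = 7.455.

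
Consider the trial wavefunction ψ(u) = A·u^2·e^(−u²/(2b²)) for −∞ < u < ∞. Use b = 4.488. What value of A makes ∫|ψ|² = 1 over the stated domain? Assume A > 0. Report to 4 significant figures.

We need A² ∫|f|² du = 1, taking the integral from −∞ to ∞.
Differentiating ∫e^(−αu²) du = √(π/α) under α to get the higher moments, the integral (without the A² prefactor) comes out to 3·√(π)·b^5/4.
Setting this equal to 1 gives A² = 1/(3·√(π)·b^5/4).
Plugging in b = 4.488 yields A = 0.020326.

A ≈ 0.02033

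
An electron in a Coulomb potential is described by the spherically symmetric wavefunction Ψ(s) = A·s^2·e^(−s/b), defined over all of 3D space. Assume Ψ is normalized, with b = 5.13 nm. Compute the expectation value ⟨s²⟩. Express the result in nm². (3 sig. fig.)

⟨s^2⟩ ≈ 368 nm^2

The expectation value is the |Ψ|²-weighted average of s^2: ∫ s^2|Ψ|² 4πs² ds.
Since the A² factors cancel between numerator and denominator, ⟨s²⟩ = 14·b^2.
Putting b = 5.13 gives 368.4.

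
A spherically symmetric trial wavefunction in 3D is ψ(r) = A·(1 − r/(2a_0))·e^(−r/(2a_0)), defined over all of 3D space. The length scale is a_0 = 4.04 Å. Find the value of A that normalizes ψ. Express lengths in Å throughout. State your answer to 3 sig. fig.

A ≈ 0.0246 Å^(-3/2)

We need A² ∫|f|² 4πr² dr = 1, taking the integral from 0 to ∞.
The angular integral contributes 4π, leaving ∫₀^∞ r²|ψ|² dr.
With ∫₀^∞ r^4 e^(−αr) dr = 4!/α^5, ∫|ψ|² 4πr² dr = A²·(8·π·a_0^3).
Setting this equal to 1 gives A² = 1/(8·π·a_0^3).
Substituting a_0 = 4.04 gives A² = 0.0006034, so A = 0.02456.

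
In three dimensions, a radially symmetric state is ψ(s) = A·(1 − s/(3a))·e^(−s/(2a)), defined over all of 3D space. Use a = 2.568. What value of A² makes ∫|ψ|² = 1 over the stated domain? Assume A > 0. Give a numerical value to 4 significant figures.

We need A² ∫|f|² 4πs² ds = 1, taking the integral from 0 to ∞.
In 3D with spherical symmetry the volume element is 4πs² ds.
Using ∫₀^∞ sⁿ e^(−αs) ds = n!/αⁿ⁺¹, the integral (without the A² prefactor) comes out to 8·π·a^3/3.
With a = 2.568: A² = 0.0070485 and A = 0.083955.

A^2 ≈ 0.007048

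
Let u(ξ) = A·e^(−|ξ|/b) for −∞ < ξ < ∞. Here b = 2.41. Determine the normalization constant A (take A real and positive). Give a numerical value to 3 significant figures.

Require ∫ |u|² dξ = 1 over the whole domain.
Using ∫₀^∞ ξⁿ e^(−αξ) dξ = n!/αⁿ⁺¹, ∫|u|² dξ = A²·(b).
So A² = (b)^(−1).
Substituting b = 2.41 gives A² = 0.4149, so A = 0.6442.

A ≈ 0.644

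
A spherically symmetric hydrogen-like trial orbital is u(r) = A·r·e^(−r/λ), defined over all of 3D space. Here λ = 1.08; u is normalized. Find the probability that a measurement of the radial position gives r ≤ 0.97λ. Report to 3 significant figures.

P ≈ 0.0474

With dV = 4πr²dr, the probability is ∫|u|² dV over r ≤ 0.97λ.
The full normalization integral is A²·[3·π·λ^5] = 1, fixing A².
In terms of t = r/λ (A², 4π and the length scale all cancel between numerator and denominator), P = [∫_{0}^{0.97} t^4·e^(-2·t) dt] / [∫_{0}^{∞} t^4·e^(-2·t) dt].
An antiderivative of t^4·e^(-2·t) is -(t^4/2 + t^3 + 3·t^2/2 + 3·t/2 + 3/4)·e^(-2·t); evaluating from 0 to 0.97 gives ≈ 0.035551, while the full integral is 3/4.
This evaluates to P = 0.04740.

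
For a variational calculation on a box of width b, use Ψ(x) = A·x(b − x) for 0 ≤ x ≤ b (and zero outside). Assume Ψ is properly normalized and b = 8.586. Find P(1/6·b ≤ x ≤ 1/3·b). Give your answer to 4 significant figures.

P ≈ 0.1744

P = ∫_{1/6·b}^{1/3·b} |Ψ(x)|² dx.
The normalization integral ∫|Ψ|²dx over the whole domain equals b^5/30·A², and A² cancels in the ratio.
In terms of u = x/b (A² and the length scale cancel between numerator and denominator), P = [∫_{1/6}^{1/3} u^2·(1 - u)^2 du] / [∫_{0}^{1} u^2·(1 - u)^2 du].
Using ∫ u^2·(1 - u)^2 du = u^3·(6·u^2 - 15·u + 10)/30, the numerator is ≈ 0.00581276 and the denominator is 1/30.
The result is P = 113/648.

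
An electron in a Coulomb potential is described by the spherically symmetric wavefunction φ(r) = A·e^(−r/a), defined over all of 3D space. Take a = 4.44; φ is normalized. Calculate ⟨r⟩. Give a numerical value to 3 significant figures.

⟨r⟩ ≈ 6.66

The expectation value is the |φ|²-weighted average of r: ∫ r|φ|² 4πr² dr.
The ratio of the moment integral to the normalization integral gives ⟨r⟩ = 3·a/2.
Putting a = 4.44 gives 6.660.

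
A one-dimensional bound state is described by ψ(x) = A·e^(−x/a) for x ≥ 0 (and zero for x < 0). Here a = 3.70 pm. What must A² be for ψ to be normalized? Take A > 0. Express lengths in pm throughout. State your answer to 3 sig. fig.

We need A² ∫|f|² dx = 1, taking the integral from 0 to ∞.
Recall ∫₀^∞ x^m e^(−x/β) dx = m!·β^(m+1), carrying out the integral gives A² · a/2.
With a = 3.70: A² = 0.5405 and A = 0.7352.

A^2 ≈ 0.541 pm^(-1)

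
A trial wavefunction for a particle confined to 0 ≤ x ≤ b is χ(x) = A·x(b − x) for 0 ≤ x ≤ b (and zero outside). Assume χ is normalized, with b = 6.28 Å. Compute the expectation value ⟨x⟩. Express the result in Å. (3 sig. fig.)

By definition ⟨x⟩ = ∫ x |χ(x)|² dx.
Expanding the polynomial and integrating term by term, evaluating both integrals, ⟨x⟩ = b/2.
With b = 6.28, ⟨x⟩ = 3.140.

⟨x⟩ ≈ 3.14 Å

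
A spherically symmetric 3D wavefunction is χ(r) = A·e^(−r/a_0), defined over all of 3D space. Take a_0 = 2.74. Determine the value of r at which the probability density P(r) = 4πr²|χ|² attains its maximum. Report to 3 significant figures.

Set d/dr [P(r) = 4πr²|χ|²] = 0 and solve for r > 0.
Solving yields r = a_0.
With a_0 = 2.74, the most probable radial distance is 2.740.

r ≈ 2.74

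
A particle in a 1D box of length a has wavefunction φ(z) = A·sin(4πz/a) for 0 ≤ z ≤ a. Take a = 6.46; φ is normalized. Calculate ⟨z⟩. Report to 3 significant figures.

⟨z⟩ = ∫ z |φ|² dz over the full domain.
Evaluating both integrals, ⟨z⟩ = a/2.
With a = 6.46, ⟨z⟩ = 3.230.

⟨z⟩ ≈ 3.23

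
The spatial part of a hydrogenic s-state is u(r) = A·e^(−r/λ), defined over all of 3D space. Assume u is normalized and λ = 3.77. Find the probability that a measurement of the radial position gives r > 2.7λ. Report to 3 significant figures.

Integrate the radial probability density 4πr²|u|² over r > 2.7λ.
Normalization gives A² = 1/(π·λ^3).
Substituting t = r/λ, A², 4π and the length scale all cancel in the ratio: P = ∫_{2.7}^{∞} t^2·e^(-2·t) dt / ∫_{0}^{∞} t^2·e^(-2·t) dt.
With ∫ t^2·e^(-2·t) dt = -(2·t^2 + 2·t + 1)·e^(-2·t)/4 + C, the region integral is 1049·e^(-27/5)/200 and the full one is 1/4.
This evaluates to P = 0.09476.

P ≈ 0.0948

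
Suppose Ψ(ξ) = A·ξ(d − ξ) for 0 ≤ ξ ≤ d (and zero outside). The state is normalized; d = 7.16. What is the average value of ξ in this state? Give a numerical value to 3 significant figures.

⟨ξ⟩ ≈ 3.58

By definition ⟨ξ⟩ = ∫ ξ |Ψ(ξ)|² dξ.
The ratio of the moment integral to the normalization integral gives ⟨ξ⟩ = d/2.
Putting d = 7.16 gives 3.580.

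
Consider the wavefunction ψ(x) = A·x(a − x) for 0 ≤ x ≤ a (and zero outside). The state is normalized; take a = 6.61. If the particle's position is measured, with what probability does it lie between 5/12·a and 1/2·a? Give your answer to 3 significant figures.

P ≈ 0.153

The probability is P = ∫ |ψ|² dx over [5/12·a, 1/2·a].
With A² fixed by ∫|ψ|² = 1, i.e. A² = (a^5/30)^(−1), substitute and integrate.
Substituting u = x/a, A² and the length scale cancel in the ratio: P = ∫_{5/12}^{1/2} u^2·(1 - u)^2 du / ∫_{0}^{1} u^2·(1 - u)^2 du.
With ∫ u^2·(1 - u)^2 du = u^3·(6·u^2 - 15·u + 10)/30 + C, the region integral is ≈ 0.0051127 and the full one is 1/30.
The result is P = 0.1534.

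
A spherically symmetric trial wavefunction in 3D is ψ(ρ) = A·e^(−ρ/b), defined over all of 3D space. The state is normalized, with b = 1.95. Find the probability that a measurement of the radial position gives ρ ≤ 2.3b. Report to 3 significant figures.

P ≈ 0.837

Integrate the radial probability density 4πρ²|ψ|² over ρ ≤ 2.3b.
Normalization gives A² = 1/(π·b^3).
Substituting u = ρ/b, A², 4π and the length scale all cancel in the ratio: P = ∫_{0}^{2.3} u^2·e^(-2·u) du / ∫_{0}^{∞} u^2·e^(-2·u) du.
An antiderivative of u^2·e^(-2·u) is -(2·u^2 + 2·u + 1)·e^(-2·u)/4; evaluating from 0 to 2.3 gives 1/4 - 809·e^(-23/5)/200, while the full integral is 1/4.
This evaluates to P = 0.8374.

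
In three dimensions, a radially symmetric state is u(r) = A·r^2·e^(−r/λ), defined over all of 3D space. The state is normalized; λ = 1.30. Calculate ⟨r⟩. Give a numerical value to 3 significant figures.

⟨r⟩ ≈ 4.55

By definition ⟨r⟩ = ∫ r |u(r)|² 4πr² dr.
The ratio of the moment integral to the normalization integral gives ⟨r⟩ = 7·λ/2.
With λ = 1.30, ⟨r⟩ = 4.550.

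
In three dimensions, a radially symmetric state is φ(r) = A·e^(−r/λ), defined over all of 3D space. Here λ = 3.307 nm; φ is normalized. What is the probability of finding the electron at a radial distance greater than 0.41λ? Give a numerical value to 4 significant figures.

Integrate the radial probability density 4πr²|φ|² over r > 0.41λ.
A² is fixed by ∫₀^∞ 4πr²|φ|² dr = 1, i.e. A² = (π·λ^3)^(−1).
Let u = r/λ; then A², 4π and the length scale all cancel, so P = ∫_{0.41}^{∞} u^2·e^(-2·u) du ÷ ∫_{0}^{∞} u^2·e^(-2·u) du.
With ∫ u^2·e^(-2·u) du = -(2·u^2 + 2·u + 1)·e^(-2·u)/4 + C, the region integral is ≈ 0.237415 and the full one is 1/4.
The region integral divided by the full integral gives P = 0.94966.

P ≈ 0.9497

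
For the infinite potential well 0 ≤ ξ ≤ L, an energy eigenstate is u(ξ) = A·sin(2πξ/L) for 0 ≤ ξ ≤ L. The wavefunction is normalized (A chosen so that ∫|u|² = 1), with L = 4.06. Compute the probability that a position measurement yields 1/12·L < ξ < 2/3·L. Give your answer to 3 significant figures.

P ≈ 0.583

P = ∫_{1/12·L}^{2/3·L} |u(ξ)|² dξ.
With A² fixed by ∫|u|² = 1, i.e. A² = (L/2)^(−1), substitute and integrate.
In terms of t = ξ/L (A² and the length scale cancel between numerator and denominator), P = [∫_{1/12}^{2/3} sin(2·π·t)^2 dt] / [∫_{0}^{1} sin(2·π·t)^2 dt].
An antiderivative of sin(2·π·t)^2 is t/2 - sin(4·π·t)/(8·π); evaluating from 1/12 to 2/3 gives 7/24, while the full integral is 1/2.
Evaluating gives P = 7/12.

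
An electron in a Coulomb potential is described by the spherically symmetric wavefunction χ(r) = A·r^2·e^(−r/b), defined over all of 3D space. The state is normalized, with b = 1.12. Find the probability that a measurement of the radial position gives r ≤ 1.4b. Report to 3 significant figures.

P = ∫ |χ|² 4πr² dr over r ≤ 1.4b.
The full normalization integral is A²·[45·π·b^7/2] = 1, fixing A².
In terms of u = r/b (A², 4π and the length scale all cancel between numerator and denominator), P = [∫_{0}^{1.4} u^6·e^(-2·u) du] / [∫_{0}^{∞} u^6·e^(-2·u) du].
An antiderivative of u^6·e^(-2·u) is -(4·u^6 + 12·u^5 + 30·u^4 + 60·u^3 + 90·u^2 + 90·u + 45)·e^(-2·u)/8; evaluating from 0 to 1.4 gives ≈ 0.13731, while the full integral is 45/8.
This evaluates to P = 0.02441.

P ≈ 0.0244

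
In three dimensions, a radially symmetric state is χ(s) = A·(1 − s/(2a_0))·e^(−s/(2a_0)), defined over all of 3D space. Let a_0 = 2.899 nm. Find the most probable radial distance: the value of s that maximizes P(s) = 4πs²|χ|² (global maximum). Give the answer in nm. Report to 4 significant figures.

Set d/ds [P(s) = 4πs²|χ|²] = 0 and solve for s > 0.
Solving yields s = a_0·(√(5) + 3).
With a_0 = 2.899, the most probable radial distance is 15.179 nm.

s ≈ 15.18 nm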